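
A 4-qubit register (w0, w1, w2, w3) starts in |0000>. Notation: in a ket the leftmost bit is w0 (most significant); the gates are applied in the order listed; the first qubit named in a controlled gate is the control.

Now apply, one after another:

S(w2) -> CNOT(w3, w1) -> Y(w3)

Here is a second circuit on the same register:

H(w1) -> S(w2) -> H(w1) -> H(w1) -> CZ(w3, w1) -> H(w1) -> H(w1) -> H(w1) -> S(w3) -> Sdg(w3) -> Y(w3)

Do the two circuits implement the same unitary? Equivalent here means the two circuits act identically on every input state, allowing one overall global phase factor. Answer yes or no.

Yes, they are equivalent — the unitaries differ by at most a global phase.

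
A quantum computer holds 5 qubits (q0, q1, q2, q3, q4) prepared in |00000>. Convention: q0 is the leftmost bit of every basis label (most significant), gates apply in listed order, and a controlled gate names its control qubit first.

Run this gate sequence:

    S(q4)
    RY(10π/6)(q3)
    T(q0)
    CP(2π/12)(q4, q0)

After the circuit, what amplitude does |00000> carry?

The final state's coefficient on |00000> equals -sqrt(3)/2.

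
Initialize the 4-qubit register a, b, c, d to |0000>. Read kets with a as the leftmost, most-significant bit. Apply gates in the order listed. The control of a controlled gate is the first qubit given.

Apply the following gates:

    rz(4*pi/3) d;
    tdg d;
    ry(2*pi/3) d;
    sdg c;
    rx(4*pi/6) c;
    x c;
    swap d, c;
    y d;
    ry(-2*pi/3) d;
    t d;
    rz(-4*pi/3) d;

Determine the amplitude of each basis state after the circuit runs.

The resulting statevector has amplitude 3/8 - I/8 on |0000>, sqrt(3)*(-1 + I)*exp(5*I*pi/12)/8 on |0001>, sqrt(3)*(3 - I)/8 on |0010>, 3*(-1 + I)*exp(5*I*pi/12)/8 on |0011>, and 0 on every other basis state.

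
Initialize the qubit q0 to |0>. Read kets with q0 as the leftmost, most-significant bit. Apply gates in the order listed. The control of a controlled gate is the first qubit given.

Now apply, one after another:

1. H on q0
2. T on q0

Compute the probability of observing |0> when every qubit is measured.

Outcome |0> occurs with probability 1/2.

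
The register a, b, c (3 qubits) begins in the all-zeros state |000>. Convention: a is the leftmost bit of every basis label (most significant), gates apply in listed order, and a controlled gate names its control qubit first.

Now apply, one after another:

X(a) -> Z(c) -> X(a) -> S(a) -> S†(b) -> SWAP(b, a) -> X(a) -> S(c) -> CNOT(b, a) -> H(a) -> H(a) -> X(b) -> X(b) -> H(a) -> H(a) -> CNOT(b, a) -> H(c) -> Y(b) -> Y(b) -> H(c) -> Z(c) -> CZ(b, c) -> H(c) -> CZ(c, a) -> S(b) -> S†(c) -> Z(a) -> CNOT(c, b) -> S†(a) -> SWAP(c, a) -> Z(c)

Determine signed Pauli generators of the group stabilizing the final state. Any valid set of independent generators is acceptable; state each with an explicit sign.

The stabilizer group can be generated by +XYI, +ZZI, -IIZ, among other valid generating sets. Key observation: the block from step 9 through step 16 cancels to the identity and can be dropped.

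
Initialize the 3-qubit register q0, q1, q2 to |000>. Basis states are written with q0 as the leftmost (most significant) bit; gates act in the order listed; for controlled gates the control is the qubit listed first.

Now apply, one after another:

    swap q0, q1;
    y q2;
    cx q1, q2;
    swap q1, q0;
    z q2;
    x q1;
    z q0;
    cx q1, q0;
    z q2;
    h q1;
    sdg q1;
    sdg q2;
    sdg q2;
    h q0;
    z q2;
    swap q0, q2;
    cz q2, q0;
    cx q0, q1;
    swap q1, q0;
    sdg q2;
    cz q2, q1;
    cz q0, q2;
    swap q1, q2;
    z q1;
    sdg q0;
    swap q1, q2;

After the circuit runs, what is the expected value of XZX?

The observable XZX averages to 0.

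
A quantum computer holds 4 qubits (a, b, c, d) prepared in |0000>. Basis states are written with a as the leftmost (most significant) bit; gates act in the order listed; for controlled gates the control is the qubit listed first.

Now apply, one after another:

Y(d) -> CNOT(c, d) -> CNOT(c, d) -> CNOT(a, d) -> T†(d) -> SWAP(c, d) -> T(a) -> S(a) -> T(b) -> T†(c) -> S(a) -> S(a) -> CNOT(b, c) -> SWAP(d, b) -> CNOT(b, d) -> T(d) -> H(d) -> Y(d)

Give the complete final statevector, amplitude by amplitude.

After the circuit, the state carries amplitude -sqrt(2)*I/2 on |0010>, sqrt(2)*I/2 on |0011>, and 0 on every other basis state.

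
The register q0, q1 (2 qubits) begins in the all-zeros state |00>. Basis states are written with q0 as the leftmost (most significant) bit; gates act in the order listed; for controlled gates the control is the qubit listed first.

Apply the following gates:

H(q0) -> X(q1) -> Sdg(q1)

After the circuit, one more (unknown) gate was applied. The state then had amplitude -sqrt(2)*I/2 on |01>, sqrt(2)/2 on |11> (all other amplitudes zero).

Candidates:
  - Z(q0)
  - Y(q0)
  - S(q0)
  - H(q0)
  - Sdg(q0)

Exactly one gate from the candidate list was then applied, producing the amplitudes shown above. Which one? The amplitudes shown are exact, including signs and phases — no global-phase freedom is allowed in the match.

The unique candidate consistent with the amplitudes is S(q0).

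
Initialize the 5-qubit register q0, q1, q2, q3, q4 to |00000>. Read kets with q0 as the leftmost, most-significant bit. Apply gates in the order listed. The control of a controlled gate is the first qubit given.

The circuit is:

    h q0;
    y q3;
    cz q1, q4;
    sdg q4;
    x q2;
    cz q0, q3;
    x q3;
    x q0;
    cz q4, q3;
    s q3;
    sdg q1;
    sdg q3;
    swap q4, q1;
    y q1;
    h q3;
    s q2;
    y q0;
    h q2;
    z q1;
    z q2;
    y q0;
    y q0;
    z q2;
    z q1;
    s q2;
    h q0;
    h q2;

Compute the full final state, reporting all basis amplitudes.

After the circuit, the state carries amplitude sqrt(2)*(-1 + I)/4 on |01000>, sqrt(2)*(-1 + I)/4 on |01010>, sqrt(2)*(-1 - I)/4 on |01100>, sqrt(2)*(-1 - I)/4 on |01110>, and 0 on every other basis state.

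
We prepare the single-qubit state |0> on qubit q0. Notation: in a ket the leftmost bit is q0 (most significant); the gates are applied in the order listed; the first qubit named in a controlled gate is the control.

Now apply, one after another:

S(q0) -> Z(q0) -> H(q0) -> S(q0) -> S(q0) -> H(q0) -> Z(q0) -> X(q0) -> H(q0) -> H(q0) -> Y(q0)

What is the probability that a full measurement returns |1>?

The probability of measuring |1> is 1.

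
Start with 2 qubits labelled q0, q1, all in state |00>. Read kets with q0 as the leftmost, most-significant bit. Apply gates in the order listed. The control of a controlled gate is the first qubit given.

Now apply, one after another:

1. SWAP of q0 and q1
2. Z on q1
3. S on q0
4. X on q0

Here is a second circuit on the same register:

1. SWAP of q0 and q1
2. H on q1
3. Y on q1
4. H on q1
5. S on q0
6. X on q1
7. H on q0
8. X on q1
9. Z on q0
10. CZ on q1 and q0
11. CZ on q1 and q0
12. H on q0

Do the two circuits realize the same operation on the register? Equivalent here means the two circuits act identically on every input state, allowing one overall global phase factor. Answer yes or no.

No — the two circuits implement different unitaries, even allowing a global phase.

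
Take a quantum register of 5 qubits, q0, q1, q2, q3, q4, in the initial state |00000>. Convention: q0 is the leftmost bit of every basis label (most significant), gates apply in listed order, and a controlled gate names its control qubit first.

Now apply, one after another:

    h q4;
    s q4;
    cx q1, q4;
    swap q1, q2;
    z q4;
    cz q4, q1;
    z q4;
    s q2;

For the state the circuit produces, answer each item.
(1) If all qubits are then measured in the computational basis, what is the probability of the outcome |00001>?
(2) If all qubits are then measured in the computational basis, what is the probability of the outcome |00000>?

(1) Outcome |00001> occurs with probability 1/2.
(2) Outcome |00000> occurs with probability 1/2.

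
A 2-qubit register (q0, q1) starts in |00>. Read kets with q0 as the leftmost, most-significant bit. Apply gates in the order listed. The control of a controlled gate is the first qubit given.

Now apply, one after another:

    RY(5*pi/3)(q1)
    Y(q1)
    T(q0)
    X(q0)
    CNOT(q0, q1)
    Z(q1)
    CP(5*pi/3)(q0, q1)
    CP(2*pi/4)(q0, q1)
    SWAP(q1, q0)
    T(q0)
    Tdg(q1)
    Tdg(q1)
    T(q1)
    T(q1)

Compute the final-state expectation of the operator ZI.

The expectation value of ZI is 1/2.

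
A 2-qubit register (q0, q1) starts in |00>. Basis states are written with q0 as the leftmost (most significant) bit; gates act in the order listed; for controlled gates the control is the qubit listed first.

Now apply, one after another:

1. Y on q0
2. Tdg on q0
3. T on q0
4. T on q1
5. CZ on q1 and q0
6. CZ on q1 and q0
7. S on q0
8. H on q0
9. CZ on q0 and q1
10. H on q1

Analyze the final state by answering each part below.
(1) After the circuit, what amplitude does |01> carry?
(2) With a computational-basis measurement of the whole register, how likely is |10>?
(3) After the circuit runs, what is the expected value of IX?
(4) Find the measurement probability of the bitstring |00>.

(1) |01> carries amplitude -1/2 in the final state. Key observation: gates 5-6 undo each other exactly, leaving only the rest of the circuit to track.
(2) Outcome |10> occurs with probability 1/4.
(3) The observable IX averages to 1.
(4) A full measurement returns |00> with probability 1/4.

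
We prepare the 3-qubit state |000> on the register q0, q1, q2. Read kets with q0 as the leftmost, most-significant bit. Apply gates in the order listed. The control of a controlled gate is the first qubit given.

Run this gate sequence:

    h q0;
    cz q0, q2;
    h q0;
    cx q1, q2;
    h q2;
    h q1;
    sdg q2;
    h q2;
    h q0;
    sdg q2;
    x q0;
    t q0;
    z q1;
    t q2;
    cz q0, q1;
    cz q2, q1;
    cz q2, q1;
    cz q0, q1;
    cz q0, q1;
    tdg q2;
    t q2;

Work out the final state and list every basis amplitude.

The final amplitudes are 1/4 - I/4 on |000>, sqrt(2)/4 on |001>, -1/4 + I/4 on |010>, -sqrt(2)/4 on |011>, sqrt(2)/4 on |100>, 1/4 + I/4 on |101>, sqrt(2)/4 on |110>, 1/4 + I/4 on |111>. Key observation: gates 15-18 undo each other exactly, leaving only the rest of the circuit to track.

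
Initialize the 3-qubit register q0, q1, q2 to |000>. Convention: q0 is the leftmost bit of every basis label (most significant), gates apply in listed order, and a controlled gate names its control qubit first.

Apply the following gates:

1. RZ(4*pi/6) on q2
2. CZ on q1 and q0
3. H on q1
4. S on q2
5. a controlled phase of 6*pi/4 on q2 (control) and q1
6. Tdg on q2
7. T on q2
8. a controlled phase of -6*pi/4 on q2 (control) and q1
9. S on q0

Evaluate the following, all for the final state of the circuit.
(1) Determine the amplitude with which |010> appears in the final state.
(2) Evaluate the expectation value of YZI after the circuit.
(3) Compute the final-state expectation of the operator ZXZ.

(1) The final state's coefficient on |010> equals -sqrt(2)*exp(2*I*pi/3)/2. Key observation: steps 5-8 multiply out to the identity, so the circuit reduces to the remaining gates.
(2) In the final state, YZI has expectation 0.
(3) The expectation value of ZXZ is 1.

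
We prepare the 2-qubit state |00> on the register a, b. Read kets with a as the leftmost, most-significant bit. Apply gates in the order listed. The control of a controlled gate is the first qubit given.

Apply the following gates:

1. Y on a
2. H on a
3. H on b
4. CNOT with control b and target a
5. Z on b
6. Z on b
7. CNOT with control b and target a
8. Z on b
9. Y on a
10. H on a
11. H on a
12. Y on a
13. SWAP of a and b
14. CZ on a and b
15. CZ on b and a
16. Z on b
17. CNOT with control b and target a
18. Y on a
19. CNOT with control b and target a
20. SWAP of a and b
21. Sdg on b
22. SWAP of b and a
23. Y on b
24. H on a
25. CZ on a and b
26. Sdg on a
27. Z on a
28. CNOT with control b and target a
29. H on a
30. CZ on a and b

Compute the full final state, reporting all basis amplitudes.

The final amplitudes are 0 on |00>, -1/2 - I/2 on |01>, -1/2 - I/2 on |10>, 0 on |11>. Key observation: steps 9-12 multiply out to the identity, so the circuit reduces to the remaining gates.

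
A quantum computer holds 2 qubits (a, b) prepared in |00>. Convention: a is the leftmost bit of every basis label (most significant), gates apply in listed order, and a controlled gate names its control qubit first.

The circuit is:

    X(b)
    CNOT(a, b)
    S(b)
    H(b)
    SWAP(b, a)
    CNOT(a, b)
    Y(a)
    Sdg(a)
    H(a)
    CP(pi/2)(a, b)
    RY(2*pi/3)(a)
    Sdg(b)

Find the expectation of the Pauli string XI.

The expectation value of XI is 1/4.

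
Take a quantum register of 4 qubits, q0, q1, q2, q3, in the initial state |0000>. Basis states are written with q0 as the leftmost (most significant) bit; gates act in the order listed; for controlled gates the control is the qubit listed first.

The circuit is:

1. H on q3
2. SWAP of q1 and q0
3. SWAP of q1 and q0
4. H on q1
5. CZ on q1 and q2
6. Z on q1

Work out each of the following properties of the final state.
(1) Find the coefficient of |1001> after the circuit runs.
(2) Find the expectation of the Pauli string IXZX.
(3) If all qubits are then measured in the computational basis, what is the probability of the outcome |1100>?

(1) The amplitude on |1001> is 0. Key observation: steps 2-3 multiply out to the identity, so the circuit reduces to the remaining gates.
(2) The expectation value of IXZX is -1.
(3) A full measurement returns |1100> with probability 0.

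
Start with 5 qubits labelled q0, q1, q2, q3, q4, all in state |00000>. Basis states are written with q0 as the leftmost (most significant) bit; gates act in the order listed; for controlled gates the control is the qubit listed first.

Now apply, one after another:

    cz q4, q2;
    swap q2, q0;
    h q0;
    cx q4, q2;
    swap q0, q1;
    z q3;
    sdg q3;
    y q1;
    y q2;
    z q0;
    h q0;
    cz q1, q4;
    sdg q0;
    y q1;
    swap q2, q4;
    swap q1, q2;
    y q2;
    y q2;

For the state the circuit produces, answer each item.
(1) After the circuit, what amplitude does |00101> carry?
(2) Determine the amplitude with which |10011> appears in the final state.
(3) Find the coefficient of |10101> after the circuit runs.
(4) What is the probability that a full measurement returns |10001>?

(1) The amplitude on |00101> is I/2.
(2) The final state's coefficient on |10011> equals 0.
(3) The amplitude on |10101> is 1/2.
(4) A full measurement returns |10001> with probability 1/4.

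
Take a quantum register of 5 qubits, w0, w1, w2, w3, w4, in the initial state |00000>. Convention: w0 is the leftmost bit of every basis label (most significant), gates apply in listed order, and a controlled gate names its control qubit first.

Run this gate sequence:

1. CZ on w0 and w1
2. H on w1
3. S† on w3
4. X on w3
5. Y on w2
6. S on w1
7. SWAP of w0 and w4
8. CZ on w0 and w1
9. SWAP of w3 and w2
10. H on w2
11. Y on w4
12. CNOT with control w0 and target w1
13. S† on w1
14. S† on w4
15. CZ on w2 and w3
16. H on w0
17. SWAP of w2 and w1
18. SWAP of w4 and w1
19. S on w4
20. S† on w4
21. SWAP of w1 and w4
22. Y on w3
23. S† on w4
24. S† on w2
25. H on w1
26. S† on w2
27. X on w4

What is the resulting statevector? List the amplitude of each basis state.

The final amplitudes are -I/2 on |00000>, I/2 on |00100>, -I/2 on |10000>, I/2 on |10100>, and 0 on every other basis state. Key observation: gates 19-20 undo each other exactly, leaving only the rest of the circuit to track.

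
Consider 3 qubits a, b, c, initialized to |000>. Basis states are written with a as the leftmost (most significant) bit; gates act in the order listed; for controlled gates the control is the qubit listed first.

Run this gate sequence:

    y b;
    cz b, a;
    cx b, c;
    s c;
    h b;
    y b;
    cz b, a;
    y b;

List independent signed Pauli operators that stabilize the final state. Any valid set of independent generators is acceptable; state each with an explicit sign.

One valid set of independent stabilizer generators is -IXI, +ZII, -IIZ (any independent generating set of the same group is equally correct).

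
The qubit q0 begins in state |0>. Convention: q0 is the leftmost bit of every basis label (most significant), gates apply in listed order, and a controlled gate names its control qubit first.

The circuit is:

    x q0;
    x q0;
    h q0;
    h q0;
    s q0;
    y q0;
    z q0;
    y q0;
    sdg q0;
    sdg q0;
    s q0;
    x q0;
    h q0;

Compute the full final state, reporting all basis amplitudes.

After the circuit, the state carries amplitude -sqrt(2)/2 on |0>, sqrt(2)/2 on |1>.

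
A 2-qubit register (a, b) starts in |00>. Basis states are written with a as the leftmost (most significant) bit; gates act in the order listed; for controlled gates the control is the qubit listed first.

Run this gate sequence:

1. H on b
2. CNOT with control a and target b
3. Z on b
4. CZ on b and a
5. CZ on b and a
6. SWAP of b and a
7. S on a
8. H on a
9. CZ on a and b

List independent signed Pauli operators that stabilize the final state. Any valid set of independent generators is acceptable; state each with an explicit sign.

One valid set of independent stabilizer generators is +YI, +IZ (any independent generating set of the same group is equally correct). Key observation: the block from step 4 through step 5 cancels to the identity and can be dropped.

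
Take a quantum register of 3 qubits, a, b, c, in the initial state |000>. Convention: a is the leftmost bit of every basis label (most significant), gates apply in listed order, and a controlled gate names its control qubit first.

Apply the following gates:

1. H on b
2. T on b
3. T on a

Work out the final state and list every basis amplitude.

After the circuit, the state carries amplitude sqrt(2)/2 on |000>, sqrt(2)*exp(I*pi/4)/2 on |010>, and 0 on every other basis state.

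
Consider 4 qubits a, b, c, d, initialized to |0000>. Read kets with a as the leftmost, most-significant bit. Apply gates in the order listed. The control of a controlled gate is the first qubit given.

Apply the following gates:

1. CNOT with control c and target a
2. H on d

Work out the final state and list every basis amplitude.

The final amplitudes are sqrt(2)/2 on |0000>, sqrt(2)/2 on |0001>, and 0 on every other basis state.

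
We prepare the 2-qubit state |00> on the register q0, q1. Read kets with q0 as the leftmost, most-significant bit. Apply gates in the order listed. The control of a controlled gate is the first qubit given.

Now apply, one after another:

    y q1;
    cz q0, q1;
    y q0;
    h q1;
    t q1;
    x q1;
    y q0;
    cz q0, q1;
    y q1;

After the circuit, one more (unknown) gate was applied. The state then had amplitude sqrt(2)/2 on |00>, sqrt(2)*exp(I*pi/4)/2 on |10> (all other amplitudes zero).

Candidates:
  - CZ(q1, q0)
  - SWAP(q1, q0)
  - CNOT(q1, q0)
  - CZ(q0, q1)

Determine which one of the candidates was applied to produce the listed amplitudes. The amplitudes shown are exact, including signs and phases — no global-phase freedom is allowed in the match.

It was SWAP(q1, q0) that produced the state shown.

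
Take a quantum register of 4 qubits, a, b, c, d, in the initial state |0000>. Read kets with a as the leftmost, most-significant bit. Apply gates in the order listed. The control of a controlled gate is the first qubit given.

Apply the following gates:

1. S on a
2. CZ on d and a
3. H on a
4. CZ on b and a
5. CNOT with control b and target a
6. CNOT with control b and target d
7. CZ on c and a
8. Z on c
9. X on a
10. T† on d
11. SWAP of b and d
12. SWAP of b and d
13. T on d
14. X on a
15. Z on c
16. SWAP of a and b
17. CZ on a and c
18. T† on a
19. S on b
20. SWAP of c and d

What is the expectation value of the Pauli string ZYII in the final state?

The expectation value of ZYII is 1. Key observation: the block from step 8 through step 15 cancels to the identity and can be dropped.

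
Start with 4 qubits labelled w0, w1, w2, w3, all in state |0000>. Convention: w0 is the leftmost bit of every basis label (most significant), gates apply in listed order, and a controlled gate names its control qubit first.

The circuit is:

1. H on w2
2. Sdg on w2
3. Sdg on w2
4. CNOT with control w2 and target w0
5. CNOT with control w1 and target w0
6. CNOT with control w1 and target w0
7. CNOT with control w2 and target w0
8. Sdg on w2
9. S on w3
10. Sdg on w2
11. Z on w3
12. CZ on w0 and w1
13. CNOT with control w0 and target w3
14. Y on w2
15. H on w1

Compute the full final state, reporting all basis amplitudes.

The final amplitudes are -I/2 on |0000>, I/2 on |0010>, -I/2 on |0100>, I/2 on |0110>, and 0 on every other basis state.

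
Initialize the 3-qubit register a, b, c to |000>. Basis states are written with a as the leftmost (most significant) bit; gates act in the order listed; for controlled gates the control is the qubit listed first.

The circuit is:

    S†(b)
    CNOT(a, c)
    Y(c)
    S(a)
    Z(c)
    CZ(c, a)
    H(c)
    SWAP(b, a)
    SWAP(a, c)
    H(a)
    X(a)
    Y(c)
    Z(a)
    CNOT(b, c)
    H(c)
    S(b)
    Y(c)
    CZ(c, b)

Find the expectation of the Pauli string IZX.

The expectation value of IZX is 1.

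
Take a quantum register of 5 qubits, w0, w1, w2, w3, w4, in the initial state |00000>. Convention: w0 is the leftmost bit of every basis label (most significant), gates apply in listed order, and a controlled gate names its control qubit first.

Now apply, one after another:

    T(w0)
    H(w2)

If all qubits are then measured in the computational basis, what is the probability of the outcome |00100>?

A full measurement returns |00100> with probability 1/2.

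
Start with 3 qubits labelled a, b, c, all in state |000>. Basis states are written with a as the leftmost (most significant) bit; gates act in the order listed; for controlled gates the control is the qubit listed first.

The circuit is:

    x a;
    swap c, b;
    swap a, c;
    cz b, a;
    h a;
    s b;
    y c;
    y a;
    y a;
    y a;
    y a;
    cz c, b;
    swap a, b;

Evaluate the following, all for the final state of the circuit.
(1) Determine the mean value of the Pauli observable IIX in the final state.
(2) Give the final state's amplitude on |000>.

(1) The observable IIX averages to 0. Key observation: the block from step 8 through step 11 cancels to the identity and can be dropped.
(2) |000> carries amplitude -sqrt(2)*I/2 in the final state.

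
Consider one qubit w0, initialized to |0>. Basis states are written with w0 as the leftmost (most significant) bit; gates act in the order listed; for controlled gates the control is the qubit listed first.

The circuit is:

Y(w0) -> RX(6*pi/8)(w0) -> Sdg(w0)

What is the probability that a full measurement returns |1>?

Outcome |1> occurs with probability 1/2 - sqrt(2)/4.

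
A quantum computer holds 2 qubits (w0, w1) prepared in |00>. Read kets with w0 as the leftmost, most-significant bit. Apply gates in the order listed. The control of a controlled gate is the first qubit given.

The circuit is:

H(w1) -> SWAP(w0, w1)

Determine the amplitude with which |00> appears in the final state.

The final state's coefficient on |00> equals sqrt(2)/2.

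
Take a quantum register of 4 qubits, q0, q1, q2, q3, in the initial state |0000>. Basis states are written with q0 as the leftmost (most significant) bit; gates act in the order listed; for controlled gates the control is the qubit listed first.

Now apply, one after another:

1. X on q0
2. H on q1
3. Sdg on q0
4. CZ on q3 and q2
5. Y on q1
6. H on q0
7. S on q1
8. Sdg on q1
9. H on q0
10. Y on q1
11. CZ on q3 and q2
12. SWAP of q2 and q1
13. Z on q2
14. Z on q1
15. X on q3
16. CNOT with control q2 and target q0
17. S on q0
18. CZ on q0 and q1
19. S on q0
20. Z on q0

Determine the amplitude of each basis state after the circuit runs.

The final amplitudes are sqrt(2)*I/2 on |0011>, -sqrt(2)*I/2 on |1001>, and 0 on every other basis state.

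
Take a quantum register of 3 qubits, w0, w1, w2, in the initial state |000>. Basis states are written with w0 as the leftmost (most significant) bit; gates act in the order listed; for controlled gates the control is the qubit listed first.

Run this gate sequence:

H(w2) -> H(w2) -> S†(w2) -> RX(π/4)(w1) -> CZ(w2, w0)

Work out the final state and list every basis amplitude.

The final amplitudes are sqrt(sqrt(2) + 2)/2 on |000>, -I*sqrt(2 - sqrt(2))/2 on |010>, and 0 on every other basis state. Key observation: steps 1-2 multiply out to the identity, so the circuit reduces to the remaining gates.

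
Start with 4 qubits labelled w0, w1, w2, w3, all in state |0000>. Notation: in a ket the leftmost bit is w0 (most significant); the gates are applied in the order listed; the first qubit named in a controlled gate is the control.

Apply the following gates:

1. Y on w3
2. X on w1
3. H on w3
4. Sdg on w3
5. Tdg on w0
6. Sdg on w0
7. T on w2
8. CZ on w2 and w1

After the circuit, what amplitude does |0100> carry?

|0100> carries amplitude sqrt(2)*I/2 in the final state.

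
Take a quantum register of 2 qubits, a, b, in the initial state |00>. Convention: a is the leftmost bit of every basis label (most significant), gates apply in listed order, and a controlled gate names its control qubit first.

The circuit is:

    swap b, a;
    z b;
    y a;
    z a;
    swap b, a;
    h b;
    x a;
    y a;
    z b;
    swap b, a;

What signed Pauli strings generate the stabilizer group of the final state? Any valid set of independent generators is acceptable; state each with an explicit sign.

The stabilizer group can be generated by +XI, +IZ, among other valid generating sets.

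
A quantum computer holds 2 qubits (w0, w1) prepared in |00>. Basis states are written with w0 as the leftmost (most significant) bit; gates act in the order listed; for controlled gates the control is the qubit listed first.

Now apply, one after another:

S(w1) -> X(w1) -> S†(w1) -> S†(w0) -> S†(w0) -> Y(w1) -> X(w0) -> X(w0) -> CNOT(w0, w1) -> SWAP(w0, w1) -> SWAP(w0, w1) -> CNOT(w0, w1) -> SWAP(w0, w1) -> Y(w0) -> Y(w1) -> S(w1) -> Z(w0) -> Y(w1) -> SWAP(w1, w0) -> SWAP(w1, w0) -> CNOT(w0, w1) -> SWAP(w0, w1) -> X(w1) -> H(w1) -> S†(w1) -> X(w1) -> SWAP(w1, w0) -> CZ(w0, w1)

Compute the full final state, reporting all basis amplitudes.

The final amplitudes are 0 on |00>, sqrt(2)*I/2 on |01>, 0 on |10>, sqrt(2)/2 on |11>. Key observation: the block from step 9 through step 12 cancels to the identity and can be dropped.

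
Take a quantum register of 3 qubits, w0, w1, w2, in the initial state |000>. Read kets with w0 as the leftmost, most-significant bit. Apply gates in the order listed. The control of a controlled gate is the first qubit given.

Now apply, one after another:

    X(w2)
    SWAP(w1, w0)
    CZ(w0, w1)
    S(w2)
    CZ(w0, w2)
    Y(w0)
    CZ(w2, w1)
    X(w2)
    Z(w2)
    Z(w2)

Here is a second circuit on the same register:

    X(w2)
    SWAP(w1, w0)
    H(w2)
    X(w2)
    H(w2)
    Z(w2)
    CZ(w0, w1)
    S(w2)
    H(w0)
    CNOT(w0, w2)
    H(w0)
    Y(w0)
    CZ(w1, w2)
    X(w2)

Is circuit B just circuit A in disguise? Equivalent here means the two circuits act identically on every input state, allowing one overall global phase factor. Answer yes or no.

No: there is an input state on which the two circuits produce genuinely different outputs (not merely differing by a phase).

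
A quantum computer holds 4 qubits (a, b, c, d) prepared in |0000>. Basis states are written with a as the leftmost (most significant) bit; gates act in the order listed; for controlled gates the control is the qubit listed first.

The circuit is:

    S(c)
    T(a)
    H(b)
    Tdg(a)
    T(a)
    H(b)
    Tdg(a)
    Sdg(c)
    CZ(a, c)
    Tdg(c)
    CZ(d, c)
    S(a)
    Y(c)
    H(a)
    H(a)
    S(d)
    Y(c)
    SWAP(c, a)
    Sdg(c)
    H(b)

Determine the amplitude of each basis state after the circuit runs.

The resulting statevector has amplitude sqrt(2)/2 on |0000>, sqrt(2)/2 on |0100>, and 0 on every other basis state.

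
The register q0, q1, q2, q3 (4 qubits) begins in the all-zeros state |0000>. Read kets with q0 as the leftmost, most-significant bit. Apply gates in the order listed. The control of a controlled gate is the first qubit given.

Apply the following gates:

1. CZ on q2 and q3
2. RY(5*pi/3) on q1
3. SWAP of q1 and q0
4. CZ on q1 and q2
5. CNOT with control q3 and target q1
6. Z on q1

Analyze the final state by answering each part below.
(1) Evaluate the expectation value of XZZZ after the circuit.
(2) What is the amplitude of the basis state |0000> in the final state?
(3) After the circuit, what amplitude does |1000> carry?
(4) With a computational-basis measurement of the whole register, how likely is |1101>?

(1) The expectation value of XZZZ is -sqrt(3)/2.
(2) The final state's coefficient on |0000> equals -sqrt(3)/2.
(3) The final state's coefficient on |1000> equals 1/2.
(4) A full measurement returns |1101> with probability 0.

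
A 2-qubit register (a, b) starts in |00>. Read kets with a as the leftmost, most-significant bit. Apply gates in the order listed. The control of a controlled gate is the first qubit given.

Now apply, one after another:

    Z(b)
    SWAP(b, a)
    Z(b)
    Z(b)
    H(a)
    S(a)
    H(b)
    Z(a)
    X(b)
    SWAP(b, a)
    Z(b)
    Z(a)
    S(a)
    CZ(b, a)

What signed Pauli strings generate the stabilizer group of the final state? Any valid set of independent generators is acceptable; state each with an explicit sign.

The final state is stabilized by the group generated by -YZ, +ZY; other independent generating sets are equally valid.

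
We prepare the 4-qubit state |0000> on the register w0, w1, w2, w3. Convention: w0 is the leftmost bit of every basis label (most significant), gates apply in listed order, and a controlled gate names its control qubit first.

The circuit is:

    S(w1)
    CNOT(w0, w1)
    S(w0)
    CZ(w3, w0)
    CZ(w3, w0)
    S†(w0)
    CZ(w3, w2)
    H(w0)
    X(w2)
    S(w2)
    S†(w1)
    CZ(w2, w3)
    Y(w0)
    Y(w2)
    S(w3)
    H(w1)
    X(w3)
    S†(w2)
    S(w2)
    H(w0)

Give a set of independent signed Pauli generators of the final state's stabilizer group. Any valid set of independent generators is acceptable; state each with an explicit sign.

The final state is stabilized by the group generated by +IXII, -ZIII, +IIZI, -IIIZ; other independent generating sets are equally valid. Key observation: gates 3-6 undo each other exactly, leaving only the rest of the circuit to track.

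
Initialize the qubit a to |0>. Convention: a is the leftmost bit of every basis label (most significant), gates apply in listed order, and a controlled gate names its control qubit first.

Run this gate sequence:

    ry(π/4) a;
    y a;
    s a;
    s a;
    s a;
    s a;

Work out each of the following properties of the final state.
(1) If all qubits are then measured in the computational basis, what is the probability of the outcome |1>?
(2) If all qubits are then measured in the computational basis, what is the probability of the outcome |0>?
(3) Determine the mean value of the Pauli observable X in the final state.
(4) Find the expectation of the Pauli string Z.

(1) A full measurement returns |1> with probability sqrt(2)/4 + 1/2. Key observation: gates 3-6 undo each other exactly, leaving only the rest of the circuit to track.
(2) A full measurement returns |0> with probability 1/2 - sqrt(2)/4.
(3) The expectation value of X is -sqrt(2)/2.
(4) In the final state, Z has expectation -sqrt(2)/2.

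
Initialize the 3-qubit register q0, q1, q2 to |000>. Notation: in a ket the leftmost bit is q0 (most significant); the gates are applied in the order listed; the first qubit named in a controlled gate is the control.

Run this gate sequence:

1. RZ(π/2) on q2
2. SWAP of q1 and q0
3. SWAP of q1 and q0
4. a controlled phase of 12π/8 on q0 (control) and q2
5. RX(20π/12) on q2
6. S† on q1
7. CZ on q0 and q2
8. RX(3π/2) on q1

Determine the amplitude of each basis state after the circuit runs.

The final amplitudes are -sqrt(6)*exp(3*I*pi/4)/4 on |000>, sqrt(2)*exp(I*pi/4)/4 on |001>, sqrt(6)*exp(I*pi/4)/4 on |010>, sqrt(2)*exp(3*I*pi/4)/4 on |011>, 0 on |100>, 0 on |101>, 0 on |110>, 0 on |111>. Key observation: gates 2-3 undo each other exactly, leaving only the rest of the circuit to track.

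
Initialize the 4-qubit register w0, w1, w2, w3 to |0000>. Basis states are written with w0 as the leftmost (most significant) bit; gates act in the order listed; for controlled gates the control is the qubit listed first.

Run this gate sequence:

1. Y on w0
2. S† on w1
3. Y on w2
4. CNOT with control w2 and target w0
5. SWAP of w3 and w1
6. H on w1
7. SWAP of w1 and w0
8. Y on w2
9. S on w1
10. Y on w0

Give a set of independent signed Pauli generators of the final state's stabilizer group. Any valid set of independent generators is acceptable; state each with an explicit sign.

The final state is stabilized by the group generated by -XIII, +IZII, +IIZI, +IIIZ; other independent generating sets are equally valid.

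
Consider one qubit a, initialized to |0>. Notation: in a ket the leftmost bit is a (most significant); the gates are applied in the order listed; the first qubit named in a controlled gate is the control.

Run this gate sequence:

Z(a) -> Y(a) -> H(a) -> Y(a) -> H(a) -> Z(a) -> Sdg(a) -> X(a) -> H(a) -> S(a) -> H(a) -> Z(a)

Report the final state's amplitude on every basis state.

The resulting statevector has amplitude -1/2 + I/2 on |0>, 1/2 + I/2 on |1>.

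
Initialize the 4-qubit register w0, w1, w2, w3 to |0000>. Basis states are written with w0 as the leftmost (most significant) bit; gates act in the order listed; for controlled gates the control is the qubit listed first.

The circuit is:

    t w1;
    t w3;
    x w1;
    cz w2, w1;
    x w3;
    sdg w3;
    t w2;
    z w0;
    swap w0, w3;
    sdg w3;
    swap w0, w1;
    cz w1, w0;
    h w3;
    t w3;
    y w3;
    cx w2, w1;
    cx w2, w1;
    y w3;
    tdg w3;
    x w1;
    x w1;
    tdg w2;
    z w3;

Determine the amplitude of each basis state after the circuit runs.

After the circuit, the state carries amplitude sqrt(2)*I/2 on |1100>, -sqrt(2)*I/2 on |1101>, and 0 on every other basis state. Key observation: the block from step 14 through step 19 cancels to the identity and can be dropped.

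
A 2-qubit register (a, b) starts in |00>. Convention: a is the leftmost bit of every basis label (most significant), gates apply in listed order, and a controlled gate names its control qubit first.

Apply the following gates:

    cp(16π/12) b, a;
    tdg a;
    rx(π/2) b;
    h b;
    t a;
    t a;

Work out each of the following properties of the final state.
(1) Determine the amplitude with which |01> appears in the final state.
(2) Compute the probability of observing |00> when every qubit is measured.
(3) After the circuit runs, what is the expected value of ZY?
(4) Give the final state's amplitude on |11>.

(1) The amplitude on |01> is 1/2 + I/2.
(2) Outcome |00> occurs with probability 1/2.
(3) In the final state, ZY has expectation 1.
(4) |11> carries amplitude 0 in the final state.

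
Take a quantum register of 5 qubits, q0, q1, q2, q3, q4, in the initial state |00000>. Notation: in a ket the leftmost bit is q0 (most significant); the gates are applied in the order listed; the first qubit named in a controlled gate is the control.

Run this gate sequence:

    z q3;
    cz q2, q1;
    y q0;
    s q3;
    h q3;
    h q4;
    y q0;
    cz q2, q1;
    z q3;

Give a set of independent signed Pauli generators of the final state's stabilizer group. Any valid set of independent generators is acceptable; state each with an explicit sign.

One valid set of independent stabilizer generators is -IIIXI, +IIIIX, +ZIIII, +IZIII, +IIZII (any independent generating set of the same group is equally correct).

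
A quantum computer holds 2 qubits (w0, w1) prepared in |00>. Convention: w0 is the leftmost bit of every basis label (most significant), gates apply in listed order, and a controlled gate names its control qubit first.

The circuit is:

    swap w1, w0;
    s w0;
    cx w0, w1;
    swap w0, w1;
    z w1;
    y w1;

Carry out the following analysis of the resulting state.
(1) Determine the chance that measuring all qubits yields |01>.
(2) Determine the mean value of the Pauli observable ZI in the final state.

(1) The probability of measuring |01> is 1.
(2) The observable ZI averages to 1.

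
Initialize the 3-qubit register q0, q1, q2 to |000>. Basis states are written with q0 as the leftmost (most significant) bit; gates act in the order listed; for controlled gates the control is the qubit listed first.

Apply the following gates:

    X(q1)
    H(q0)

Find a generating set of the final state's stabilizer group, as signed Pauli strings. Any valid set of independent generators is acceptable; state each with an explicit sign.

The final state is stabilized by the group generated by +XII, -IZI, +IIZ; other independent generating sets are equally valid.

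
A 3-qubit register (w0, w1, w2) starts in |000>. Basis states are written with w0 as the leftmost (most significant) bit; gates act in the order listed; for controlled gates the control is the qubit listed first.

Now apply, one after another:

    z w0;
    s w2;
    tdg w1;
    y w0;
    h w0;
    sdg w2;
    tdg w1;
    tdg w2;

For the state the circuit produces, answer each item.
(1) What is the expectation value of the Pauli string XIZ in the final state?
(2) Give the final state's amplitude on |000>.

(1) The observable XIZ averages to -1.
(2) The amplitude on |000> is sqrt(2)*I/2.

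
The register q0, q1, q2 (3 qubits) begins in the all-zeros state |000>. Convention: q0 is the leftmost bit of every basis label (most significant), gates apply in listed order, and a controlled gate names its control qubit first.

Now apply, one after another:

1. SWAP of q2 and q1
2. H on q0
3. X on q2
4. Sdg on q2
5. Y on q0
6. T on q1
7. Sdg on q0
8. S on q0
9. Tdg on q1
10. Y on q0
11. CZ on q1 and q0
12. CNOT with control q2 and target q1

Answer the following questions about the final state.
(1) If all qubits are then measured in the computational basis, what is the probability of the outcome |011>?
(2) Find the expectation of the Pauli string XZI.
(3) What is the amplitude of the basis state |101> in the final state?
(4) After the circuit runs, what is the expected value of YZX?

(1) A full measurement returns |011> with probability 1/2. Key observation: steps 5-10 multiply out to the identity, so the circuit reduces to the remaining gates.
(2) In the final state, XZI has expectation -1.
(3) The final state's coefficient on |101> equals 0.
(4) The observable YZX averages to 0.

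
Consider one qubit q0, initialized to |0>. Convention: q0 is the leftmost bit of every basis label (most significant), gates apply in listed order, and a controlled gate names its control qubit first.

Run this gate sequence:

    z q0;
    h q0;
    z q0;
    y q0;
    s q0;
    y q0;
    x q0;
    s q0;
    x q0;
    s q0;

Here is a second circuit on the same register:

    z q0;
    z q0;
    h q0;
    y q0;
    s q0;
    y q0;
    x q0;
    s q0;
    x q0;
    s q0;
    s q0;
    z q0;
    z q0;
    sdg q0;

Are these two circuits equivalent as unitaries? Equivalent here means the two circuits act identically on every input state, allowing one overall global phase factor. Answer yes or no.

No, they are not equivalent — no single phase factor reconciles the two unitaries.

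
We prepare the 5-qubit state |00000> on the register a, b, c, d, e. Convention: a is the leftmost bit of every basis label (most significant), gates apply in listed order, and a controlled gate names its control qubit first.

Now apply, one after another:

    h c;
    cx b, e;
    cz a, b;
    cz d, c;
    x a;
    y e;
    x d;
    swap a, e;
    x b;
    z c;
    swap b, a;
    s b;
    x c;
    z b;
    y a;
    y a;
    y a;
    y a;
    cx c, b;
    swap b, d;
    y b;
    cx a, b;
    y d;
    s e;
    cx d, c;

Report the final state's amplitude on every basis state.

The final amplitudes are sqrt(2)*I/2 on |11001>, sqrt(2)*I/2 on |11011>, and 0 on every other basis state.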